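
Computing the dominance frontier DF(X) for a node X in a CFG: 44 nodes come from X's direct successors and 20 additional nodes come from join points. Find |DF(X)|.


DF(X) = direct successor contributions + join point contributions
= 44 + 20 = 64

64


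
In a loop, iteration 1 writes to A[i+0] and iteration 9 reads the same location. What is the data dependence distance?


Distance = read iteration - write iteration
= 9 - 1 = 8

8


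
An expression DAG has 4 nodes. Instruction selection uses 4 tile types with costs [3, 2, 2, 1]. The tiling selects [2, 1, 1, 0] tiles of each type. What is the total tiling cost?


Total cost = sum(count_i * cost_i)
= 2*3 + 1*2 + 1*2 + 0*1
= 10

10


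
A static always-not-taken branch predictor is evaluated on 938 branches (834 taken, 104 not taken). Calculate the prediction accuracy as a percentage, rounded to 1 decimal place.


Predictor: always-not-taken
Correct predictions = 104
Accuracy = 104 / 938 * 100 = 11.1%

11.1


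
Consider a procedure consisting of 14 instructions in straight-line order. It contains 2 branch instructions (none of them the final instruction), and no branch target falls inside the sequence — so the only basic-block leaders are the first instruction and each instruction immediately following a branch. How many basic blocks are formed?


With no in-sequence branch targets, the leaders are the first instruction plus the instruction after each branch.
Number of basic blocks = branches + 1
= 2 + 1 = 3

3


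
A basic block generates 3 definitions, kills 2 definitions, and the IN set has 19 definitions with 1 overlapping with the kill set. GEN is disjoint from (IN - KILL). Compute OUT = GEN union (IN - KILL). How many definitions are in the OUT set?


IN - KILL: 19 - 1 = 18 surviving definitions
OUT = GEN + surviving = 3 + 18 = 21

21


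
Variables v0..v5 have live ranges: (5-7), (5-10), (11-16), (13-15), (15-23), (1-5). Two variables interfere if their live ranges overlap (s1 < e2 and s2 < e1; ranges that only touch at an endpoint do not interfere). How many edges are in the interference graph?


Check all pairs for overlapping intervals.
Two intervals (s1,e1) and (s2,e2) overlap if s1 < e2 and s2 < e1.
v0 (5-7) vs v1..v5: overlaps v1 -> 1
v1 (5-10) vs v2..v5: overlaps none -> 0
v2 (11-16) vs v3..v5: overlaps v3, v4 -> 2
v3 (13-15) vs v4..v5: overlaps none -> 0
v4 (15-23) vs v5: overlaps none -> 0
Total overlapping pairs = 1 + 0 + 2 + 0 + 0 = 3

3


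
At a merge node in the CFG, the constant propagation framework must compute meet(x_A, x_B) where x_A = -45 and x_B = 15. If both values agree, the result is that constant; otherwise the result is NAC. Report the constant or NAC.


Meet operation: if both paths give the same constant, result is that constant; if they differ, result is NAC (not-a-constant).
Path A: -45, Path B: 15 -> differ
Result: not-a-constant -> NAC

NAC


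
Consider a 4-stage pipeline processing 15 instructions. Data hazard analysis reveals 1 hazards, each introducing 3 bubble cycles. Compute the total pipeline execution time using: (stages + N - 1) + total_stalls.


Base cycles = 4 + 15 - 1 = 18
Total stalls = 1 * 3 = 3
Total = 18 + 3 = 21

21


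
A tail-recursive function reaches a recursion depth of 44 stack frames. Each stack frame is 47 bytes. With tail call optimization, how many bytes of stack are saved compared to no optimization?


Without TCO: 44 * 47 = 2068 bytes
With TCO: reuse 1 frame = 47 bytes
Savings = 2068 - 47 = 2021

2021


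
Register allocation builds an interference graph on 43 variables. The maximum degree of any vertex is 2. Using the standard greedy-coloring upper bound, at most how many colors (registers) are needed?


Greedy coloring never needs more than (max_degree + 1) colors: when coloring a vertex, at most max_degree neighbors are already colored.
Upper bound = 2 + 1 = 3

3


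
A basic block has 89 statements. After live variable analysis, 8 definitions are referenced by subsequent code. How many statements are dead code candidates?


Dead code = total statements - live definitions
= 89 - 8 = 81

81


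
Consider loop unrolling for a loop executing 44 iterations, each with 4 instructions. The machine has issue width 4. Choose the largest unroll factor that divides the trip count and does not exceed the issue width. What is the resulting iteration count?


Largest divisor of 44 <= 4 is 4
New iterations = 44 / 4 = 11

11


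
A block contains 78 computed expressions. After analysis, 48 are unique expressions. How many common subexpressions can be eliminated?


CSE count = total expressions - unique expressions
= 78 - 48 = 30

30


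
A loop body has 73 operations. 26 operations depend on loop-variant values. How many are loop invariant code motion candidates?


Invariant candidates = total - loop-dependent
= 73 - 26 = 47

47


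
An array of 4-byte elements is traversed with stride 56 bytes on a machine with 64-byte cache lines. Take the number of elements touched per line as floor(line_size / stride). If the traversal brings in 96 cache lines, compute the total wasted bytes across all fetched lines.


Elements per line = floor(64 / 56) = 1
Bytes used per line = 1 * 4 = 4
Wasted per line = 64 - 4 = 60
Total wasted = 60 * 96 = 5760

5760


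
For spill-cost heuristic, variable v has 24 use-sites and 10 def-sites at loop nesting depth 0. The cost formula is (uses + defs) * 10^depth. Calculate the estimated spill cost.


uses + defs = 24 + 10 = 34
10^0 = 1
Spill cost = 34 * 1 = 34

34


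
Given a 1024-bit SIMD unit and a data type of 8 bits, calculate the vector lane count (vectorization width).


Width = SIMD bits / data type bits
= 1024 / 8 = 128

128


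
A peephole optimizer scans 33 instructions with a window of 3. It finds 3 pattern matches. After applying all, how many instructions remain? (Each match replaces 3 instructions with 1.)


Each match removes 2 instructions.
Total removed = 3 * 2 = 6
Remaining = 33 - 6 = 27

27


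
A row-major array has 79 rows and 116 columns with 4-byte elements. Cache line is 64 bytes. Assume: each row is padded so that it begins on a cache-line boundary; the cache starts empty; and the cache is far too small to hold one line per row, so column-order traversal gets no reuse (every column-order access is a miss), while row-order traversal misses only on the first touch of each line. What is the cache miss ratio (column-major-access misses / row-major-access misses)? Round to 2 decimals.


Each row occupies 116 * 4 = 464 bytes and starts on a line boundary, so it spans ceil(464 / 64) = 8 cache lines.
Row-major traversal misses (one per line touched): 79 * ceil(116 * 4 / 64) = 632
Column-major traversal misses (no reuse, every access misses): 79 * 116 = 9164
Ratio = 9164 / 632 = 14.5

14.5


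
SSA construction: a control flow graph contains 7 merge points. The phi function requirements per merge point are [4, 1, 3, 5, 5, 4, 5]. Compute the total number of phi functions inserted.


Total phi functions = sum of phi functions at each join node
= 4 + 1 + 3 + 5 + 5 + 4 + 5 = 27

27


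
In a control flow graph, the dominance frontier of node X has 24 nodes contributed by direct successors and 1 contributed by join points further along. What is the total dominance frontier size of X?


DF(X) = direct successor contributions + join point contributions
= 24 + 1 = 25

25


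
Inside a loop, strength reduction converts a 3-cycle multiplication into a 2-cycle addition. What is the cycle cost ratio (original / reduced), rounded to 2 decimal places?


Ratio = mult_cost / add_cost = 3 / 2 = 1.5

1.5


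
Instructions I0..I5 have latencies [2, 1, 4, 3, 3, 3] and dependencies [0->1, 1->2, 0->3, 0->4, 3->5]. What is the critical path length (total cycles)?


Compute longest path through dependency graph: dist(Ik) = max over predecessors of dist + latency(Ik).
dist(I0) = latency 2 = 2
dist(I1) = dist(I0) + 1 = 2 + 1 = 3
dist(I2) = dist(I1) + 4 = 3 + 4 = 7
dist(I3) = dist(I0) + 3 = 2 + 3 = 5
dist(I4) = dist(I0) + 3 = 2 + 3 = 5
dist(I5) = dist(I3) + 3 = 5 + 3 = 8
Critical path = max dist = 8

8


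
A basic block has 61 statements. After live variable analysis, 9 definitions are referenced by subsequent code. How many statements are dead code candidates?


Dead code = total statements - live definitions
= 61 - 9 = 52

52


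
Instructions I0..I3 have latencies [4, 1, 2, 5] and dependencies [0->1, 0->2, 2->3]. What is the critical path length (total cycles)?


Compute longest path through dependency graph: dist(Ik) = max over predecessors of dist + latency(Ik).
dist(I0) = latency 4 = 4
dist(I1) = dist(I0) + 1 = 4 + 1 = 5
dist(I2) = dist(I0) + 2 = 4 + 2 = 6
dist(I3) = dist(I2) + 5 = 6 + 5 = 11
Critical path = max dist = 11

11


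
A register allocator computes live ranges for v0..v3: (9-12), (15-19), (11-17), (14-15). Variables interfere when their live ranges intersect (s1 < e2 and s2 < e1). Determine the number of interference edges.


Check all pairs for overlapping intervals.
Two intervals (s1,e1) and (s2,e2) overlap if s1 < e2 and s2 < e1.
v0 (9-12) vs v1..v3: overlaps v2 -> 1
v1 (15-19) vs v2..v3: overlaps v2 -> 1
v2 (11-17) vs v3: overlaps v3 -> 1
Total overlapping pairs = 1 + 1 + 1 = 3

3


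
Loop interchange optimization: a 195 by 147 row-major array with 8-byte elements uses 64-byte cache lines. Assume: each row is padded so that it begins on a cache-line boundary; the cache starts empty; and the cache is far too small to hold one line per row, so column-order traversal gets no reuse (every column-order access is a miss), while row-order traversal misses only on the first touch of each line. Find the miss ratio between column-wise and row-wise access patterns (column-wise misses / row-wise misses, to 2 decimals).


Each row occupies 147 * 8 = 1176 bytes and starts on a line boundary, so it spans ceil(1176 / 64) = 19 cache lines.
Row-major traversal misses (one per line touched): 195 * ceil(147 * 8 / 64) = 3705
Column-major traversal misses (no reuse, every access misses): 195 * 147 = 28665
Ratio = 28665 / 3705 = 7.74

7.74


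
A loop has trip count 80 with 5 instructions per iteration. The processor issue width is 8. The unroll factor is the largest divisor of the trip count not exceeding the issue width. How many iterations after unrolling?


Largest divisor of 80 <= 8 is 8
New iterations = 80 / 8 = 10

10


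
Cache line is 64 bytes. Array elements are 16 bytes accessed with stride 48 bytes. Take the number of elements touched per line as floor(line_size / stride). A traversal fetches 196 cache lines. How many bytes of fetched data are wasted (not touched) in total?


Elements per line = floor(64 / 48) = 1
Bytes used per line = 1 * 16 = 16
Wasted per line = 64 - 16 = 48
Total wasted = 48 * 196 = 9408

9408


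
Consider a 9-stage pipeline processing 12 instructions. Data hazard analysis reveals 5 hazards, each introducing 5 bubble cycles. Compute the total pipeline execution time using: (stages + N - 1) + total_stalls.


Base cycles = 9 + 12 - 1 = 20
Total stalls = 5 * 5 = 25
Total = 20 + 25 = 45

45


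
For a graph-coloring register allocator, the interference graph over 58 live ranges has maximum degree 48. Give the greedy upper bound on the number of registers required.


Greedy coloring never needs more than (max_degree + 1) colors: when coloring a vertex, at most max_degree neighbors are already colored.
Upper bound = 48 + 1 = 49

49


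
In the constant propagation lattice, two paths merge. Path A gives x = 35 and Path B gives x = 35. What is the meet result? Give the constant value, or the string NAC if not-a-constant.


Meet operation: if both paths give the same constant, result is that constant; if they differ, result is NAC (not-a-constant).
Path A: 35, Path B: 35 -> equal
Result: constant -> 35

35


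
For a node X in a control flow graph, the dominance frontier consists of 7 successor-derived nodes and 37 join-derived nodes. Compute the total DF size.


DF(X) = direct successor contributions + join point contributions
= 7 + 37 = 44

44


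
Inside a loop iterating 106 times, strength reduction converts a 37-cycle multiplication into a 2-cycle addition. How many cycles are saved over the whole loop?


Per-iteration saving = 37 - 2 = 35
Total saved = 106 * 35 = 3710

3710


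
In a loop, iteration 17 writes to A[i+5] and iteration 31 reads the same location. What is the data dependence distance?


Distance = read iteration - write iteration
= 31 - 17 = 14

14


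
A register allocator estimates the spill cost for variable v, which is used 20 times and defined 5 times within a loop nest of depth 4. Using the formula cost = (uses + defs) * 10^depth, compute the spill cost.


uses + defs = 20 + 5 = 25
10^4 = 10000
Spill cost = 25 * 10000 = 250000

250000


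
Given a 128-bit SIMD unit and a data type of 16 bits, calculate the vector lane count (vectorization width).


Width = SIMD bits / data type bits
= 128 / 16 = 8

8


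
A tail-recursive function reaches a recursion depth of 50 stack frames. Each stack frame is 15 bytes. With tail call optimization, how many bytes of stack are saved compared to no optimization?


Without TCO: 50 * 15 = 750 bytes
With TCO: reuse 1 frame = 15 bytes
Savings = 750 - 15 = 735

735


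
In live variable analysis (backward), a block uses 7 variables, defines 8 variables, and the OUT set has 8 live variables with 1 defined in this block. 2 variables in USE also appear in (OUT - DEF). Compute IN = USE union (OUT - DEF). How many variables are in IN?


OUT - DEF: 8 - 1 = 7
|IN| = |USE| + |OUT - DEF| - |USE ∩ (OUT - DEF)| = 7 + 7 - 2 = 12

12


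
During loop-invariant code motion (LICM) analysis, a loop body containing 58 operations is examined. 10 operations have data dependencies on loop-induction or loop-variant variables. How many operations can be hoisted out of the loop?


Invariant candidates = total - loop-dependent
= 58 - 10 = 48

48


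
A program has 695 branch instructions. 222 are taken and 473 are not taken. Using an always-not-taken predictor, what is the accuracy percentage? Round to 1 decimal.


Predictor: always-not-taken
Correct predictions = 473
Accuracy = 473 / 695 * 100 = 68.1%

68.1


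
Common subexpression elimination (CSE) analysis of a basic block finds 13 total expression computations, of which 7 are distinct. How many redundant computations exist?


CSE count = total expressions - unique expressions
= 13 - 7 = 6

6


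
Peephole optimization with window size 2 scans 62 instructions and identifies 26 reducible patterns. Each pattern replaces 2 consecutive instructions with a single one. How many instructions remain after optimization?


Each match removes 1 instructions.
Total removed = 26 * 1 = 26
Remaining = 62 - 26 = 36

36


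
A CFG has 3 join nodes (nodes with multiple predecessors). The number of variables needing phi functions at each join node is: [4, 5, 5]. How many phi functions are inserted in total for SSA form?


Total phi functions = sum of phi functions at each join node
= 4 + 5 + 5 = 14

14


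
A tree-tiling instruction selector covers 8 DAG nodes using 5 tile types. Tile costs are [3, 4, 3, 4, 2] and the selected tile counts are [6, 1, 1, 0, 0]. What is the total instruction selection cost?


Total cost = sum(count_i * cost_i)
= 6*3 + 1*4 + 1*3 + 0*4 + 0*2
= 25

25


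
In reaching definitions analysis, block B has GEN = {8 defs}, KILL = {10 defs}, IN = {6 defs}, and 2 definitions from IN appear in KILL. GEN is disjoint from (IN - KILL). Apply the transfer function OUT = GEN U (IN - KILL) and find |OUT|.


IN - KILL: 6 - 2 = 4 surviving definitions
OUT = GEN + surviving = 8 + 4 = 12

12


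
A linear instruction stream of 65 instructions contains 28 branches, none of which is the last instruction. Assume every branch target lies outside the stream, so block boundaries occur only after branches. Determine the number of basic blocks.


With no in-sequence branch targets, the leaders are the first instruction plus the instruction after each branch.
Number of basic blocks = branches + 1
= 28 + 1 = 29

29


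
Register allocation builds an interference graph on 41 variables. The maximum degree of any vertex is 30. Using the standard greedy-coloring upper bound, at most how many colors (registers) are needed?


Greedy coloring never needs more than (max_degree + 1) colors: when coloring a vertex, at most max_degree neighbors are already colored.
Upper bound = 30 + 1 = 31

31


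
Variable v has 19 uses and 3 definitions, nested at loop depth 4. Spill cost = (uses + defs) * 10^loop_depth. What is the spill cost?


uses + defs = 19 + 3 = 22
10^4 = 10000
Spill cost = 22 * 10000 = 220000

220000


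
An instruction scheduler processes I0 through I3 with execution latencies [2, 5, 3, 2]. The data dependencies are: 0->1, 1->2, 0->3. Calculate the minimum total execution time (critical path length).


Compute longest path through dependency graph: dist(Ik) = max over predecessors of dist + latency(Ik).
dist(I0) = latency 2 = 2
dist(I1) = dist(I0) + 5 = 2 + 5 = 7
dist(I2) = dist(I1) + 3 = 7 + 3 = 10
dist(I3) = dist(I0) + 2 = 2 + 2 = 4
Critical path = max dist = 10

10


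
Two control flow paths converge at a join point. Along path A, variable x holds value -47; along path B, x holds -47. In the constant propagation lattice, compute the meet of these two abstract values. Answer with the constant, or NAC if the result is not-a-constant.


Meet operation: if both paths give the same constant, result is that constant; if they differ, result is NAC (not-a-constant).
Path A: -47, Path B: -47 -> equal
Result: constant -> -47

-47


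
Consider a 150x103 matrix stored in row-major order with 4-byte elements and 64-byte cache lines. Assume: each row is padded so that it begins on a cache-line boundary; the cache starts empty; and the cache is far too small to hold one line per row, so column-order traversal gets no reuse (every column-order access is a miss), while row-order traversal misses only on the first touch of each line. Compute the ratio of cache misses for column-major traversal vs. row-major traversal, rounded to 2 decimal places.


Each row occupies 103 * 4 = 412 bytes and starts on a line boundary, so it spans ceil(412 / 64) = 7 cache lines.
Row-major traversal misses (one per line touched): 150 * ceil(103 * 4 / 64) = 1050
Column-major traversal misses (no reuse, every access misses): 150 * 103 = 15450
Ratio = 15450 / 1050 = 14.71

14.71


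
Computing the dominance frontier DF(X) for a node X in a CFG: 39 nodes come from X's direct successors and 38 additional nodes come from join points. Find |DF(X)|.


DF(X) = direct successor contributions + join point contributions
= 39 + 38 = 77

77


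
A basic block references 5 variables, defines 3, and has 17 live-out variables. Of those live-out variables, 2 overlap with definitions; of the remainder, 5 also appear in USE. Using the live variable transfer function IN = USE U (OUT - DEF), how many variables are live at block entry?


OUT - DEF: 17 - 2 = 15
|IN| = |USE| + |OUT - DEF| - |USE ∩ (OUT - DEF)| = 5 + 15 - 5 = 15

15


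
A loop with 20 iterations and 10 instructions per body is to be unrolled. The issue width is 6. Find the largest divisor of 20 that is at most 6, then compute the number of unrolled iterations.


Largest divisor of 20 <= 6 is 5
New iterations = 20 / 5 = 4

4


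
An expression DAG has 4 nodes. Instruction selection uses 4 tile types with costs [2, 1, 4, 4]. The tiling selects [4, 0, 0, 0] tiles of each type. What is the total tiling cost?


Total cost = sum(count_i * cost_i)
= 4*2 + 0*1 + 0*4 + 0*4
= 8

8


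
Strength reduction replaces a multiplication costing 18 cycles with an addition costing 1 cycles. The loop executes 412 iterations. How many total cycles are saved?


Per-iteration saving = 18 - 1 = 17
Total saved = 412 * 17 = 7004

7004


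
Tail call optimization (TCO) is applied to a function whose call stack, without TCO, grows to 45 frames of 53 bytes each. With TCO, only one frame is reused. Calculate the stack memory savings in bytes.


Without TCO: 45 * 53 = 2385 bytes
With TCO: reuse 1 frame = 53 bytes
Savings = 2385 - 53 = 2332

2332


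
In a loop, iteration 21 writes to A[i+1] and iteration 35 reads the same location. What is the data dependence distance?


Distance = read iteration - write iteration
= 35 - 21 = 14

14


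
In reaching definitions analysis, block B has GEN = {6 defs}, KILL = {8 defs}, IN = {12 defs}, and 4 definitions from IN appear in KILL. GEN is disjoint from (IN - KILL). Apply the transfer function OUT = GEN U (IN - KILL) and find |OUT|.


IN - KILL: 12 - 4 = 8 surviving definitions
OUT = GEN + surviving = 6 + 8 = 14

14


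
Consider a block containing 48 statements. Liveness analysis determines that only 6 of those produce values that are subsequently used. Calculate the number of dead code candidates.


Dead code = total statements - live definitions
= 48 - 6 = 42

42


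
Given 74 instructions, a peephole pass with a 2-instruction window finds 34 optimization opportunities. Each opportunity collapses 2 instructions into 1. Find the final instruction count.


Each match removes 1 instructions.
Total removed = 34 * 1 = 34
Remaining = 74 - 34 = 40

40


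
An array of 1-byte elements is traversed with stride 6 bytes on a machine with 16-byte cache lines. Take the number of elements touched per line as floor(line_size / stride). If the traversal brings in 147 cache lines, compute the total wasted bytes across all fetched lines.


Elements per line = floor(16 / 6) = 2
Bytes used per line = 2 * 1 = 2
Wasted per line = 16 - 2 = 14
Total wasted = 14 * 147 = 2058

2058


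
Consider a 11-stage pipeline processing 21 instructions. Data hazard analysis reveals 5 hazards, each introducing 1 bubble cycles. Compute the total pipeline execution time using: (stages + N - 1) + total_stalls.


Base cycles = 11 + 21 - 1 = 31
Total stalls = 5 * 1 = 5
Total = 31 + 5 = 36

36


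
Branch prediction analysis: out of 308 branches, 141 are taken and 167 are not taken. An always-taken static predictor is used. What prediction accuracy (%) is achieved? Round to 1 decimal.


Predictor: always-taken
Correct predictions = 141
Accuracy = 141 / 308 * 100 = 45.8%

45.8


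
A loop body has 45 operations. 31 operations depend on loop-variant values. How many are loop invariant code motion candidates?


Invariant candidates = total - loop-dependent
= 45 - 31 = 14

14


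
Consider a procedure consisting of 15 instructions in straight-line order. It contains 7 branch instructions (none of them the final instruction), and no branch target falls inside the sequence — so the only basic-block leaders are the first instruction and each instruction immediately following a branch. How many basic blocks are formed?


With no in-sequence branch targets, the leaders are the first instruction plus the instruction after each branch.
Number of basic blocks = branches + 1
= 7 + 1 = 8

8


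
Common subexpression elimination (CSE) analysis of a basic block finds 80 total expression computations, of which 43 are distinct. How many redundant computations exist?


CSE count = total expressions - unique expressions
= 80 - 43 = 37

37


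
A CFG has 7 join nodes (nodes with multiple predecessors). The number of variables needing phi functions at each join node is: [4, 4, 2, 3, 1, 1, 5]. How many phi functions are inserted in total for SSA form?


Total phi functions = sum of phi functions at each join node
= 4 + 4 + 2 + 3 + 1 + 1 + 5 = 20

20


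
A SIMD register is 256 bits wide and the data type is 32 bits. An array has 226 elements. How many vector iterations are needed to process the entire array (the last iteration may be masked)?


Width = 256 / 32 = 8 elements per vector op
Iterations = ceil(226 / 8) = 29

29


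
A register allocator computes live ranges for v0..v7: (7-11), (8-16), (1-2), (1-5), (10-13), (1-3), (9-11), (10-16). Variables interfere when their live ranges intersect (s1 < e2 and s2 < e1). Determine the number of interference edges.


Check all pairs for overlapping intervals.
Two intervals (s1,e1) and (s2,e2) overlap if s1 < e2 and s2 < e1.
v0 (7-11) vs v1..v7: overlaps v1, v4, v6, v7 -> 4
v1 (8-16) vs v2..v7: overlaps v4, v6, v7 -> 3
v2 (1-2) vs v3..v7: overlaps v3, v5 -> 2
v3 (1-5) vs v4..v7: overlaps v5 -> 1
v4 (10-13) vs v5..v7: overlaps v6, v7 -> 2
v5 (1-3) vs v6..v7: overlaps none -> 0
v6 (9-11) vs v7: overlaps v7 -> 1
Total overlapping pairs = 4 + 3 + 2 + 1 + 2 + 0 + 1 = 13

13


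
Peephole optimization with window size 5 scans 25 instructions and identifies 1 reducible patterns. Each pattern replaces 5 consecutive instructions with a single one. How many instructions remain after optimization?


Each match removes 4 instructions.
Total removed = 1 * 4 = 4
Remaining = 25 - 4 = 21

21


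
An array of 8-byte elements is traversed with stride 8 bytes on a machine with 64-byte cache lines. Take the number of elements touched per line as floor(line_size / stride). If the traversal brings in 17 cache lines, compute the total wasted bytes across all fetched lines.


Elements per line = floor(64 / 8) = 8
Bytes used per line = 8 * 8 = 64
Wasted per line = 64 - 64 = 0
Total wasted = 0 * 17 = 0

0


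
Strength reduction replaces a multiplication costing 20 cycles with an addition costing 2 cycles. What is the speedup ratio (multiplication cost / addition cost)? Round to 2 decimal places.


Ratio = mult_cost / add_cost = 20 / 2 = 10.0

10.0


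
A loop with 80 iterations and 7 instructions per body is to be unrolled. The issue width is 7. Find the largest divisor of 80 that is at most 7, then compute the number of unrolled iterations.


Largest divisor of 80 <= 7 is 5
New iterations = 80 / 5 = 16

16


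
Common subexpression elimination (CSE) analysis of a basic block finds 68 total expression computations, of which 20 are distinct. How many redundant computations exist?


CSE count = total expressions - unique expressions
= 68 - 20 = 48

48


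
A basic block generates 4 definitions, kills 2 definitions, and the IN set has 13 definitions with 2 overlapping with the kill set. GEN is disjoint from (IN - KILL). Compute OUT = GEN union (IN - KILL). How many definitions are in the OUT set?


IN - KILL: 13 - 2 = 11 surviving definitions
OUT = GEN + surviving = 4 + 11 = 15

15


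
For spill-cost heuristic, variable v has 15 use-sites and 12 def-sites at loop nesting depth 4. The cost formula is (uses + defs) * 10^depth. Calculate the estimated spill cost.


uses + defs = 15 + 12 = 27
10^4 = 10000
Spill cost = 27 * 10000 = 270000

270000


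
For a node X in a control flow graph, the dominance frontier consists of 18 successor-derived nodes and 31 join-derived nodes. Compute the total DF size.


DF(X) = direct successor contributions + join point contributions
= 18 + 31 = 49

49


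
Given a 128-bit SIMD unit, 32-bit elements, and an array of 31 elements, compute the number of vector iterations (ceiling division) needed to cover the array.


Width = 128 / 32 = 4 elements per vector op
Iterations = ceil(31 / 4) = 8

8


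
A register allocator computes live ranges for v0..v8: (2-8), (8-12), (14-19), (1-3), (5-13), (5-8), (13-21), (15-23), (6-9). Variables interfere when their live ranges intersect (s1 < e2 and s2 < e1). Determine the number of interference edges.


Check all pairs for overlapping intervals.
Two intervals (s1,e1) and (s2,e2) overlap if s1 < e2 and s2 < e1.
v0 (2-8) vs v1..v8: overlaps v3, v4, v5, v8 -> 4
v1 (8-12) vs v2..v8: overlaps v4, v8 -> 2
v2 (14-19) vs v3..v8: overlaps v6, v7 -> 2
v3 (1-3) vs v4..v8: overlaps none -> 0
v4 (5-13) vs v5..v8: overlaps v5, v8 -> 2
v5 (5-8) vs v6..v8: overlaps v8 -> 1
v6 (13-21) vs v7..v8: overlaps v7 -> 1
v7 (15-23) vs v8: overlaps none -> 0
Total overlapping pairs = 4 + 2 + 2 + 0 + 2 + 1 + 1 + 0 = 12

12


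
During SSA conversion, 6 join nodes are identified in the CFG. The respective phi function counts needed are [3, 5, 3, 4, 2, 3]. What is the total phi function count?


Total phi functions = sum of phi functions at each join node
= 3 + 5 + 3 + 4 + 2 + 3 = 20

20


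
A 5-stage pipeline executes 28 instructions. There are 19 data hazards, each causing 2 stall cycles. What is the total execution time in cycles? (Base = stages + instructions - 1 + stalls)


Base cycles = 5 + 28 - 1 = 32
Total stalls = 19 * 2 = 38
Total = 32 + 38 = 70

70


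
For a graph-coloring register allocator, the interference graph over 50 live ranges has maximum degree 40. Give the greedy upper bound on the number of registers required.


Greedy coloring never needs more than (max_degree + 1) colors: when coloring a vertex, at most max_degree neighbors are already colored.
Upper bound = 40 + 1 = 41

41


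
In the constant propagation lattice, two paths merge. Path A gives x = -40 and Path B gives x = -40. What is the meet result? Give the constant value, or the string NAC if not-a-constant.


Meet operation: if both paths give the same constant, result is that constant; if they differ, result is NAC (not-a-constant).
Path A: -40, Path B: -40 -> equal
Result: constant -> -40

-40


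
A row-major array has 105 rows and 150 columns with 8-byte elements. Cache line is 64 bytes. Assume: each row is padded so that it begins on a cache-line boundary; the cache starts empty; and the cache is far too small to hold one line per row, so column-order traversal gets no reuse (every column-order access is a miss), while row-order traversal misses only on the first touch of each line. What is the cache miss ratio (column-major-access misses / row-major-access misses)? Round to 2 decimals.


Each row occupies 150 * 8 = 1200 bytes and starts on a line boundary, so it spans ceil(1200 / 64) = 19 cache lines.
Row-major traversal misses (one per line touched): 105 * ceil(150 * 8 / 64) = 1995
Column-major traversal misses (no reuse, every access misses): 105 * 150 = 15750
Ratio = 15750 / 1995 = 7.89

7.89


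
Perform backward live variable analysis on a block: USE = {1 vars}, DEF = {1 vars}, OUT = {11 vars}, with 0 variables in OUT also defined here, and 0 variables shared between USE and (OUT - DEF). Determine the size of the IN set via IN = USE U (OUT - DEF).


OUT - DEF: 11 - 0 = 11
|IN| = |USE| + |OUT - DEF| - |USE ∩ (OUT - DEF)| = 1 + 11 - 0 = 12

12


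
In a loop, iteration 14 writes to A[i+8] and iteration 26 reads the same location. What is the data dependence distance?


Distance = read iteration - write iteration
= 26 - 14 = 12

12


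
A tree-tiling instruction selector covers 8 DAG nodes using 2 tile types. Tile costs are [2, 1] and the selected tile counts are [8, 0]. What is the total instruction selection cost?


Total cost = sum(count_i * cost_i)
= 8*2 + 0*1
= 16

16


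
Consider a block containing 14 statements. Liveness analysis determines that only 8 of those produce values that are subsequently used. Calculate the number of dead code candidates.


Dead code = total statements - live definitions
= 14 - 8 = 6

6


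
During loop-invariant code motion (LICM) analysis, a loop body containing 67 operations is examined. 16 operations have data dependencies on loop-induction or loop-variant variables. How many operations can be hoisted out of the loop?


Invariant candidates = total - loop-dependent
= 67 - 16 = 51

51


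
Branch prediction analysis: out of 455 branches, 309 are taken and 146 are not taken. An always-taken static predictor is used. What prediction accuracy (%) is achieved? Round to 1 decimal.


Predictor: always-taken
Correct predictions = 309
Accuracy = 309 / 455 * 100 = 67.9%

67.9


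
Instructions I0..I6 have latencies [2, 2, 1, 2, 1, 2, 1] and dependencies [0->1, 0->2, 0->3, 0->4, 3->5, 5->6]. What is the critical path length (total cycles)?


Compute longest path through dependency graph: dist(Ik) = max over predecessors of dist + latency(Ik).
dist(I0) = latency 2 = 2
dist(I1) = dist(I0) + 2 = 2 + 2 = 4
dist(I2) = dist(I0) + 1 = 2 + 1 = 3
dist(I3) = dist(I0) + 2 = 2 + 2 = 4
dist(I4) = dist(I0) + 1 = 2 + 1 = 3
dist(I5) = dist(I3) + 2 = 4 + 2 = 6
dist(I6) = dist(I5) + 1 = 6 + 1 = 7
Critical path = max dist = 7

7


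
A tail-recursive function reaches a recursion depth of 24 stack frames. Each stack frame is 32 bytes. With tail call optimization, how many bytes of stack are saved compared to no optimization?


Without TCO: 24 * 32 = 768 bytes
With TCO: reuse 1 frame = 32 bytes
Savings = 768 - 32 = 736

736


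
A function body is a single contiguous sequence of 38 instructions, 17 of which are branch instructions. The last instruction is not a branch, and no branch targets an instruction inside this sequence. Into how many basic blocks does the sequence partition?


With no in-sequence branch targets, the leaders are the first instruction plus the instruction after each branch.
Number of basic blocks = branches + 1
= 17 + 1 = 18

18


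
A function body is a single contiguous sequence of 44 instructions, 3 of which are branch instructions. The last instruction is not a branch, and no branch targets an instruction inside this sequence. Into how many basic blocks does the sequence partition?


With no in-sequence branch targets, the leaders are the first instruction plus the instruction after each branch.
Number of basic blocks = branches + 1
= 3 + 1 = 4

4


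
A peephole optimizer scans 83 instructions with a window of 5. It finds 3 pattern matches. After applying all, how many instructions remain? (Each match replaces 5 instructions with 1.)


Each match removes 4 instructions.
Total removed = 3 * 4 = 12
Remaining = 83 - 12 = 71

71


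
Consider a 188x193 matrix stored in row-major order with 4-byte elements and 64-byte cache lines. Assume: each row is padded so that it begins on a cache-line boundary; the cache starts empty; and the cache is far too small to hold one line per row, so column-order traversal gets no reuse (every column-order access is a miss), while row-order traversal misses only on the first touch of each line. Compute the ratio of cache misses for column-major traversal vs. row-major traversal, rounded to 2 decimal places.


Each row occupies 193 * 4 = 772 bytes and starts on a line boundary, so it spans ceil(772 / 64) = 13 cache lines.
Row-major traversal misses (one per line touched): 188 * ceil(193 * 4 / 64) = 2444
Column-major traversal misses (no reuse, every access misses): 188 * 193 = 36284
Ratio = 36284 / 2444 = 14.85

14.85


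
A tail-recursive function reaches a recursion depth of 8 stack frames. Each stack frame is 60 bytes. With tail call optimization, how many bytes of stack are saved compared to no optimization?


Without TCO: 8 * 60 = 480 bytes
With TCO: reuse 1 frame = 60 bytes
Savings = 480 - 60 = 420

420


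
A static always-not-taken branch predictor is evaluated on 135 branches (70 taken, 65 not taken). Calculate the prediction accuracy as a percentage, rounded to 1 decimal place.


Predictor: always-not-taken
Correct predictions = 65
Accuracy = 65 / 135 * 100 = 48.1%

48.1


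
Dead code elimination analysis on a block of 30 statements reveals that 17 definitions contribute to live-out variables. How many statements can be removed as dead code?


Dead code = total statements - live definitions
= 30 - 17 = 13

13


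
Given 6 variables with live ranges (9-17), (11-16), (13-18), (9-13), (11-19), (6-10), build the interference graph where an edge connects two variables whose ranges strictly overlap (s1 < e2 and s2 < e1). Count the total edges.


Check all pairs for overlapping intervals.
Two intervals (s1,e1) and (s2,e2) overlap if s1 < e2 and s2 < e1.
v0 (9-17) vs v1..v5: overlaps v1, v2, v3, v4, v5 -> 5
v1 (11-16) vs v2..v5: overlaps v2, v3, v4 -> 3
v2 (13-18) vs v3..v5: overlaps v4 -> 1
v3 (9-13) vs v4..v5: overlaps v4, v5 -> 2
v4 (11-19) vs v5: overlaps none -> 0
Total overlapping pairs = 5 + 3 + 1 + 2 + 0 = 11

11


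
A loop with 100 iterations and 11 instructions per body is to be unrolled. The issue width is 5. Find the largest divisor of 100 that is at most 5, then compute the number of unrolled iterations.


Largest divisor of 100 <= 5 is 5
New iterations = 100 / 5 = 20

20


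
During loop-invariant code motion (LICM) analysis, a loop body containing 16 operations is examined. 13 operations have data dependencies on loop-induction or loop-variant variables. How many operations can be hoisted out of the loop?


Invariant candidates = total - loop-dependent
= 16 - 13 = 3

3


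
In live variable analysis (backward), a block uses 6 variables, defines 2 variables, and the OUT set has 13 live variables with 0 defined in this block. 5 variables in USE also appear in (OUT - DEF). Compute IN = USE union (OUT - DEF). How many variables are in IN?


OUT - DEF: 13 - 0 = 13
|IN| = |USE| + |OUT - DEF| - |USE ∩ (OUT - DEF)| = 6 + 13 - 5 = 14

14


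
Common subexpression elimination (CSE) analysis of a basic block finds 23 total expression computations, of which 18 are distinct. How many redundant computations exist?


CSE count = total expressions - unique expressions
= 23 - 18 = 5

5


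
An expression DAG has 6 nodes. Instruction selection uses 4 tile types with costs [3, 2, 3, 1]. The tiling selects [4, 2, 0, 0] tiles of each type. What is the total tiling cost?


Total cost = sum(count_i * cost_i)
= 4*3 + 2*2 + 0*3 + 0*1
= 16

16


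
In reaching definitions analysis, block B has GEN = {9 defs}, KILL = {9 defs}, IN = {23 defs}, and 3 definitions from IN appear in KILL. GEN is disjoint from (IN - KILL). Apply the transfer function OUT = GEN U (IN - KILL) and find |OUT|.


IN - KILL: 23 - 3 = 20 surviving definitions
OUT = GEN + surviving = 9 + 20 = 29

29


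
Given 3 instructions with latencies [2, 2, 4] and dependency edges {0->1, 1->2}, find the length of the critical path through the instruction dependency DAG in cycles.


Compute longest path through dependency graph: dist(Ik) = max over predecessors of dist + latency(Ik).
dist(I0) = latency 2 = 2
dist(I1) = dist(I0) + 2 = 2 + 2 = 4
dist(I2) = dist(I1) + 4 = 4 + 4 = 8
Critical path = max dist = 8

8


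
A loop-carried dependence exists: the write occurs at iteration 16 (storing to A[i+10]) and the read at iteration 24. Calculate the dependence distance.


Distance = read iteration - write iteration
= 24 - 16 = 8

8


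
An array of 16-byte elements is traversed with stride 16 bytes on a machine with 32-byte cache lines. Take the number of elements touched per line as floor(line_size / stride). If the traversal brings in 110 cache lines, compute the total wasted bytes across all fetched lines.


Elements per line = floor(32 / 16) = 2
Bytes used per line = 2 * 16 = 32
Wasted per line = 32 - 32 = 0
Total wasted = 0 * 110 = 0

0


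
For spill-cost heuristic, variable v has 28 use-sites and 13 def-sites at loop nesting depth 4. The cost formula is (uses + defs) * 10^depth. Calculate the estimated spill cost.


uses + defs = 28 + 13 = 41
10^4 = 10000
Spill cost = 41 * 10000 = 410000

410000


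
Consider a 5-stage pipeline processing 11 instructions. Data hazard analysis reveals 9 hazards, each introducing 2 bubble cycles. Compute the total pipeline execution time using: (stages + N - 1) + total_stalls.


Base cycles = 5 + 11 - 1 = 15
Total stalls = 9 * 2 = 18
Total = 15 + 18 = 33

33


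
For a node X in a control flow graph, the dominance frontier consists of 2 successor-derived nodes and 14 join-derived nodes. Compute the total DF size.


DF(X) = direct successor contributions + join point contributions
= 2 + 14 = 16

16


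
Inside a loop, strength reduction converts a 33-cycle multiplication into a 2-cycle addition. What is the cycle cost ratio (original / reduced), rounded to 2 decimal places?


Ratio = mult_cost / add_cost = 33 / 2 = 16.5

16.5
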